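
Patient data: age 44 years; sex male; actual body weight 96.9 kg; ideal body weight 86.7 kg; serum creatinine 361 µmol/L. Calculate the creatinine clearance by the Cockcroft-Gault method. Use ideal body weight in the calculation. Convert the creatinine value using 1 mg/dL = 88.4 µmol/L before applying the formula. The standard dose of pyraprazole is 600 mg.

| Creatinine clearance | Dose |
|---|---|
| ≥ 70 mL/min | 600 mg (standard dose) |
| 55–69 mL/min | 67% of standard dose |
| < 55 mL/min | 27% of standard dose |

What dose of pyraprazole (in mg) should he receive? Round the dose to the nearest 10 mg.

SCr = 361 / 88.4 = 4.084 mg/dL
CrCl = (140 − 44) × 86.7 / (72 × 4.084) = 8323.2 / 294.05 ≈ 28.3 mL/min
CrCl ≈ 28 mL/min → bracket < 55 mL/min.
27% of 600 mg = 162 mg → 160 mg

160 mg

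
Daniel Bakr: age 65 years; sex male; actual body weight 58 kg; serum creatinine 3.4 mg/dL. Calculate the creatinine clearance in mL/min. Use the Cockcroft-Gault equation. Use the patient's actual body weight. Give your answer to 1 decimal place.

17.8 mL/min

CrCl = (140 − 65) × 58 / (72 × 3.4) = 4350.0 / 244.80 ≈ 17.8 mL/min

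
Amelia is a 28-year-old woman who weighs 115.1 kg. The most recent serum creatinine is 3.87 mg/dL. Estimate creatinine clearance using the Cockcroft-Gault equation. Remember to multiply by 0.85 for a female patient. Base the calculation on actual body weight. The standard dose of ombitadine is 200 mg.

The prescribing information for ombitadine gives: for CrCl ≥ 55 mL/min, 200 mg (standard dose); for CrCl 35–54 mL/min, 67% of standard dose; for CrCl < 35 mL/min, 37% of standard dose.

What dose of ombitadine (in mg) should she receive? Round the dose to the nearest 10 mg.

CrCl = (140 − 28) × 115.1 / (72 × 3.87) × 0.85 = 12891.2 / 278.64 × 0.85 ≈ 39.3 mL/min
CrCl ≈ 39 mL/min → bracket 35–54 mL/min.
67% of 200 mg = 134 mg → 130 mg

130 mg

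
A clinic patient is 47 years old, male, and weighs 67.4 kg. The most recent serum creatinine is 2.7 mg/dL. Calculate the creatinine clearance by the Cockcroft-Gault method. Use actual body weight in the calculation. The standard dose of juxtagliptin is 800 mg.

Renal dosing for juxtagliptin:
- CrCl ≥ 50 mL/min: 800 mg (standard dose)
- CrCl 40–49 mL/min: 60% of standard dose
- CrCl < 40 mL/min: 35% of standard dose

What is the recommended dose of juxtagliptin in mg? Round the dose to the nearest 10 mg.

280 mg

CrCl = (140 − 47) × 67.4 / (72 × 2.7) = 6268.2 / 194.40 ≈ 32.2 mL/min
CrCl ≈ 32 mL/min → bracket < 40 mL/min.
35% of 800 mg = 280 mg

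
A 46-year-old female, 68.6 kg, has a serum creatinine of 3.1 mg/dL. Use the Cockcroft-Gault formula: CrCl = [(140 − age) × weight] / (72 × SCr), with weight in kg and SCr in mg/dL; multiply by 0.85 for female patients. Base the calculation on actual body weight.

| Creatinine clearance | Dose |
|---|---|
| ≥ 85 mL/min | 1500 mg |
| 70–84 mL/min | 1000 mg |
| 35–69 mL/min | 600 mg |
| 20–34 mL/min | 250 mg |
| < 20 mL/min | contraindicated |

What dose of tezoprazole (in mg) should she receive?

250 mg

CrCl = (140 − 46) × 68.6 / (72 × 3.1) × 0.85 = 6448.4 / 223.20 × 0.85 ≈ 24.6 mL/min
CrCl ≈ 25 mL/min → bracket 20–34 mL/min.
Dose for this bracket: 250 mg.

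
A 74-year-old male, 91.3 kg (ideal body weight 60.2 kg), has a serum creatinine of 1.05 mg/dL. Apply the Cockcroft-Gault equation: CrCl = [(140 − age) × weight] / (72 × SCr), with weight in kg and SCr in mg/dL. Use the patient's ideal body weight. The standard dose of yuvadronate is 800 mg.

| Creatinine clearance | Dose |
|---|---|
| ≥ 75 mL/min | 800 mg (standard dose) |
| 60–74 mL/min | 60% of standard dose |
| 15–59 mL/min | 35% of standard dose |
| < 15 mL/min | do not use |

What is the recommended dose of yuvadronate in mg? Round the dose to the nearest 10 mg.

280 mg

CrCl = (140 − 74) × 60.2 / (72 × 1.05) = 3973.2 / 75.60 ≈ 52.6 mL/min
CrCl ≈ 53 mL/min → bracket 15–59 mL/min.
35% of 800 mg = 280 mg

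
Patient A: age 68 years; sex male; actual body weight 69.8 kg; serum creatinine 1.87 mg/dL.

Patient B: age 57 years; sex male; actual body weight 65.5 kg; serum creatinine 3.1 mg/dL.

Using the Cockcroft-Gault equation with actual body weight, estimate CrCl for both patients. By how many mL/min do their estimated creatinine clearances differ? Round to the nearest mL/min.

Patient A: CrCl = (140 − 68) × 69.8 / (72 × 1.87) = 5025.6 / 134.64 ≈ 37.3 mL/min
Patient B: CrCl = (140 − 57) × 65.5 / (72 × 3.1) = 5436.5 / 223.20 ≈ 24.4 mL/min
|37.3 − 24.4| = 12.9 mL/min

13 mL/min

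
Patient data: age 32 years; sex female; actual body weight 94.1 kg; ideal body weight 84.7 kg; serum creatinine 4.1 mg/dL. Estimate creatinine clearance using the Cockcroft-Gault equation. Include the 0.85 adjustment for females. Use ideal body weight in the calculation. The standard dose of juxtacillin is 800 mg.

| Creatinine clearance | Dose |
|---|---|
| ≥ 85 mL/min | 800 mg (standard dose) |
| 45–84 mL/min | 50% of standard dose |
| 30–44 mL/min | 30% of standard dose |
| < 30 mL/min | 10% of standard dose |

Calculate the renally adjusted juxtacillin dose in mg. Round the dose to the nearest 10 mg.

80 mg

CrCl = (140 − 32) × 84.7 / (72 × 4.1) × 0.85 = 9147.6 / 295.20 × 0.85 ≈ 26.3 mL/min
CrCl ≈ 26 mL/min → bracket < 30 mL/min.
10% of 800 mg = 80 mg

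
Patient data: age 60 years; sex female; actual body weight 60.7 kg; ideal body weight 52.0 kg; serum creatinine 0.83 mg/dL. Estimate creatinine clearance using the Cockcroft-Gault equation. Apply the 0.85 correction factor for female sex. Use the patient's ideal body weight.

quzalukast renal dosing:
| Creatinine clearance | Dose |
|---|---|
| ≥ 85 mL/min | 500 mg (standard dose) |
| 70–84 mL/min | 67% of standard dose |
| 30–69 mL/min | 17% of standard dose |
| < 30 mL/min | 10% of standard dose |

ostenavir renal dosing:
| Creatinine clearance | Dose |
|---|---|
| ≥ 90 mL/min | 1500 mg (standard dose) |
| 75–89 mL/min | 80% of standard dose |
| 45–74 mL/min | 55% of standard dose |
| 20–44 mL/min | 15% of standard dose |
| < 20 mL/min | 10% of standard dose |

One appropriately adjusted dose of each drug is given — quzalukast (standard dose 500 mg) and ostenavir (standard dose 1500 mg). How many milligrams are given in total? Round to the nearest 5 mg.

CrCl = (140 − 60) × 52 / (72 × 0.83) × 0.85 = 4160.0 / 59.76 × 0.85 ≈ 59.2 mL/min
CrCl ≈ 59 mL/min.
quzalukast: 30–69 mL/min → 17% of 500 mg = 85 mg.
ostenavir: 45–74 mL/min → 55% of 1500 mg = 825 mg.
Total = 85 + 825 = 910 mg.

910 mg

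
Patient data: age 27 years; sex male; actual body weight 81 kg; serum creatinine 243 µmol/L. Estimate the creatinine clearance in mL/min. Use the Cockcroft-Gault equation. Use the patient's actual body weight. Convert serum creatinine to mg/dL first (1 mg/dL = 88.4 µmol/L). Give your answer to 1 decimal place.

SCr = 243 / 88.4 = 2.749 mg/dL
CrCl = (140 − 27) × 81 / (72 × 2.749) = 9153.0 / 197.93 ≈ 46.2 mL/min

46.2 mL/min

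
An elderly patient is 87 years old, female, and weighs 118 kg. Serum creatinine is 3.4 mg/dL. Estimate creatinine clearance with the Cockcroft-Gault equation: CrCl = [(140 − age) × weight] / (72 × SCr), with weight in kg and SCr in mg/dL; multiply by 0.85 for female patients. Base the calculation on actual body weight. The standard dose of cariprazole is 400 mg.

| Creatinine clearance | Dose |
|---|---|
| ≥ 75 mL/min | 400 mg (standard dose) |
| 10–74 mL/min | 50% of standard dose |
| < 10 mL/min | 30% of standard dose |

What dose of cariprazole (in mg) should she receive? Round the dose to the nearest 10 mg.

200 mg

CrCl = (140 − 87) × 118 / (72 × 3.4) × 0.85 = 6254.0 / 244.80 × 0.85 ≈ 21.7 mL/min
CrCl ≈ 22 mL/min → bracket 10–74 mL/min.
50% of 400 mg = 200 mg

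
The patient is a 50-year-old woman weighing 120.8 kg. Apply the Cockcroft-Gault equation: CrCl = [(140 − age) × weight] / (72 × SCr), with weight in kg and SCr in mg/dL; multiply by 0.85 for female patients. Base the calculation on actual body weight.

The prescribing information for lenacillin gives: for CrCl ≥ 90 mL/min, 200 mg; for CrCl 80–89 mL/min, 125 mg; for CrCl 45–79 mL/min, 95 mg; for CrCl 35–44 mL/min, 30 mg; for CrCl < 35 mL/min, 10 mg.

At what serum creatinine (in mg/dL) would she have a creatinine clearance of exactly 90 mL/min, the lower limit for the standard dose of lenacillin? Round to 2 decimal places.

Standard dose requires CrCl ≥ 90 mL/min.
Set (140 − 50) × 120.8 × 0.85 / (72 × SCr) = 90
SCr = (140 − 50) × 120.8 × 0.85 / (72 × 90) = 1.426 mg/dL

1.43 mg/dL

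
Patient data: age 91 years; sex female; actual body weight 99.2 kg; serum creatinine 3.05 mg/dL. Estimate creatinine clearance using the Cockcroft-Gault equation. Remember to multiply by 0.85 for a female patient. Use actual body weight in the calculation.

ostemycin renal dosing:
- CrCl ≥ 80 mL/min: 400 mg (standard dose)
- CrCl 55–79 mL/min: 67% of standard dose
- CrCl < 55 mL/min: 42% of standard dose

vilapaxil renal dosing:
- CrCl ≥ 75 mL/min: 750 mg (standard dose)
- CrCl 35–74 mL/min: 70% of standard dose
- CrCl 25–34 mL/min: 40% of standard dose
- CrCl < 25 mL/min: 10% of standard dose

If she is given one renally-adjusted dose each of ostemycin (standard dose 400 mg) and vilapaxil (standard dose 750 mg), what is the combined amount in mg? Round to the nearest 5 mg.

245 mg

CrCl = (140 − 91) × 99.2 / (72 × 3.05) × 0.85 = 4860.8 / 219.60 × 0.85 ≈ 18.8 mL/min
CrCl ≈ 19 mL/min.
ostemycin: < 55 mL/min → 42% of 400 mg = 168 mg.
vilapaxil: < 25 mL/min → 10% of 750 mg = 75 mg.
Total = 168 + 75 = 243 mg.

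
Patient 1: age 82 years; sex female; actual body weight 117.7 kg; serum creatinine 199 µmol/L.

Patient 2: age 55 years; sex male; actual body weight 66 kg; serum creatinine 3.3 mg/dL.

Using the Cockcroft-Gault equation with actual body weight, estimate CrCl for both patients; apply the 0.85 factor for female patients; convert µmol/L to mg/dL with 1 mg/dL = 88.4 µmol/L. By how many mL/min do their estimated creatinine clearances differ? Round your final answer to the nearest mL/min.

Patient 1: SCr = 199 / 88.4 = 2.251 mg/dL
Patient 1: CrCl = (140 − 82) × 117.7 / (72 × 2.251) × 0.85 = 6826.6 / 162.07 × 0.85 ≈ 35.8 mL/min
Patient 2: CrCl = (140 − 55) × 66 / (72 × 3.3) = 5610.0 / 237.60 ≈ 23.6 mL/min
|35.8 − 23.6| = 12.2 mL/min

12 mL/min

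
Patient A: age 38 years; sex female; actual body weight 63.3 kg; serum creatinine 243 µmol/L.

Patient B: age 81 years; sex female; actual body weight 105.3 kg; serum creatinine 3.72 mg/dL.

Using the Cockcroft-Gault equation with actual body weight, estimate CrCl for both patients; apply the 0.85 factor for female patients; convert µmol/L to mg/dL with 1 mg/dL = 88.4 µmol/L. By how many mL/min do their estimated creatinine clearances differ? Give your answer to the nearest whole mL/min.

8 mL/min

Patient A: SCr = 243 / 88.4 = 2.749 mg/dL
Patient A: CrCl = (140 − 38) × 63.3 / (72 × 2.749) × 0.85 = 6456.6 / 197.93 × 0.85 ≈ 27.7 mL/min
Patient B: CrCl = (140 − 81) × 105.3 / (72 × 3.72) × 0.85 = 6212.7 / 267.84 × 0.85 ≈ 19.7 mL/min
|27.7 − 19.7| = 8.0 mL/min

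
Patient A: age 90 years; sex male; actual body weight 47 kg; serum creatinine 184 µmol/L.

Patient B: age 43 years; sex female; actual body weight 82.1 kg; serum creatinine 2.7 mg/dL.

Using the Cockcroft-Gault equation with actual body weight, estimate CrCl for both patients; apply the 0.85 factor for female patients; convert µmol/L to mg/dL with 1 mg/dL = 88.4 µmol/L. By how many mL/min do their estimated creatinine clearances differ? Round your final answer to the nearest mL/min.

Patient A: SCr = 184 / 88.4 = 2.081 mg/dL
Patient A: CrCl = (140 − 90) × 47 / (72 × 2.081) = 2350.0 / 149.83 ≈ 15.7 mL/min
Patient B: CrCl = (140 − 43) × 82.1 / (72 × 2.7) × 0.85 = 7963.7 / 194.40 × 0.85 ≈ 34.8 mL/min
|15.7 − 34.8| = 19.1 mL/min

19 mL/min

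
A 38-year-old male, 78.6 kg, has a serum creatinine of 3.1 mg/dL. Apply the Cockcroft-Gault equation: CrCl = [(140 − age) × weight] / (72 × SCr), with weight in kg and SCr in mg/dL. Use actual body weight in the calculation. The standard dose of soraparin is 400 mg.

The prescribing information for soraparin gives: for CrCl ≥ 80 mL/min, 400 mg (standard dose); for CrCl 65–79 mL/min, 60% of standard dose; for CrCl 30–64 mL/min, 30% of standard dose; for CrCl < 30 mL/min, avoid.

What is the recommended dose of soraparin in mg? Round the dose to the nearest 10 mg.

CrCl = (140 − 38) × 78.6 / (72 × 3.1) = 8017.2 / 223.20 ≈ 35.9 mL/min
CrCl ≈ 36 mL/min → bracket 30–64 mL/min.
30% of 400 mg = 120 mg

120 mg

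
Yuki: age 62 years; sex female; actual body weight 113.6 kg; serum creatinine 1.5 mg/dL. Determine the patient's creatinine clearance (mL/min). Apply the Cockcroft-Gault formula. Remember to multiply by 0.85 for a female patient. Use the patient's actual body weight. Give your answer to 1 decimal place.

CrCl = (140 − 62) × 113.6 / (72 × 1.5) × 0.85 = 8860.8 / 108.00 × 0.85 ≈ 69.7 mL/min

69.7 mL/min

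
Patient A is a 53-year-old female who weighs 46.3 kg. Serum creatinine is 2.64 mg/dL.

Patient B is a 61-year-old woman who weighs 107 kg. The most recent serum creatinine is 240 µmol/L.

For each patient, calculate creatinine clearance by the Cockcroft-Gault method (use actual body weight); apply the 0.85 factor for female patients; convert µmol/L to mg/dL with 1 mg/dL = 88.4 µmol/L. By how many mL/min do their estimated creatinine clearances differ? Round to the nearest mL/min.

19 mL/min

Patient A: CrCl = (140 − 53) × 46.3 / (72 × 2.64) × 0.85 = 4028.1 / 190.08 × 0.85 ≈ 18.0 mL/min
Patient B: SCr = 240 / 88.4 = 2.715 mg/dL
Patient B: CrCl = (140 − 61) × 107 / (72 × 2.715) × 0.85 = 8453.0 / 195.48 × 0.85 ≈ 36.8 mL/min
|18.0 − 36.8| = 18.8 mL/min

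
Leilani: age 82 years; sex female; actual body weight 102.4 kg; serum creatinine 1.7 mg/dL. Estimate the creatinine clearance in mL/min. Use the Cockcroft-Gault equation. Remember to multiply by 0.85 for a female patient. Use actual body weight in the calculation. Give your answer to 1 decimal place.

CrCl = (140 − 82) × 102.4 / (72 × 1.7) × 0.85 = 5939.2 / 122.40 × 0.85 ≈ 41.2 mL/min

41.2 mL/min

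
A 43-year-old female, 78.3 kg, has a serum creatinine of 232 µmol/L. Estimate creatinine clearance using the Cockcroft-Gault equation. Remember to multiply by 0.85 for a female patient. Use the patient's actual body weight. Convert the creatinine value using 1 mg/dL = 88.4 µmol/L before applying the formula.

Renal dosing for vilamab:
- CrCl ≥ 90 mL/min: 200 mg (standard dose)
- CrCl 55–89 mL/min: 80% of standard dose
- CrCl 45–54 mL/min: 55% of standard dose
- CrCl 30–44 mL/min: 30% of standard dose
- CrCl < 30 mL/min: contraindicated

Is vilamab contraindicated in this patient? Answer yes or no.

no

SCr = 232 / 88.4 = 2.624 mg/dL
CrCl = (140 − 43) × 78.3 / (72 × 2.624) × 0.85 = 7595.1 / 188.93 × 0.85 ≈ 34.2 mL/min
CrCl ≈ 34 mL/min, which is ≥ 30 mL/min.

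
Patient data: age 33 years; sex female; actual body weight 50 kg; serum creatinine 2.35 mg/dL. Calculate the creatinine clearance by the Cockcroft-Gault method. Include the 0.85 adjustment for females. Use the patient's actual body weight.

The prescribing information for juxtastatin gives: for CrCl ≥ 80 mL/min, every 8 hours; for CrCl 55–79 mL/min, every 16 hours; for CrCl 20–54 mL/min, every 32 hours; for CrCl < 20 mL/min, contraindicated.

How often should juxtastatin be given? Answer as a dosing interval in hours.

CrCl = (140 − 33) × 50 / (72 × 2.35) × 0.85 = 5350.0 / 169.20 × 0.85 ≈ 26.9 mL/min
CrCl ≈ 27 mL/min → bracket 20–54 mL/min → every 32 hours.

every 32 hours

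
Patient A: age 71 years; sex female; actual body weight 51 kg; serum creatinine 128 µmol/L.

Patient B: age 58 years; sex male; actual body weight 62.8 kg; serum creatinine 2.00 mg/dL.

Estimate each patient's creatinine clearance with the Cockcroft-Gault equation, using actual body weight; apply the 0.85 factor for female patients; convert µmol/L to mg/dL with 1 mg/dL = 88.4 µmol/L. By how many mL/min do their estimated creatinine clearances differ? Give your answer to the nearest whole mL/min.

Patient A: SCr = 128 / 88.4 = 1.448 mg/dL
Patient A: CrCl = (140 − 71) × 51 / (72 × 1.448) × 0.85 = 3519.0 / 104.26 × 0.85 ≈ 28.7 mL/min
Patient B: CrCl = (140 − 58) × 62.8 / (72 × 2) = 5149.6 / 144.00 ≈ 35.8 mL/min
|28.7 − 35.8| = 7.1 mL/min

7 mL/min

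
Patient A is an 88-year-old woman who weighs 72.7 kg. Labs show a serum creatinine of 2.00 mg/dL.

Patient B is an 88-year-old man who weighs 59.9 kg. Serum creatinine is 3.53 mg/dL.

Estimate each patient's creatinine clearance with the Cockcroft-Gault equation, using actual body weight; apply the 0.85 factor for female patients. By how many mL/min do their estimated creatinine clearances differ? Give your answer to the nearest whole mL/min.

10 mL/min

Patient A: CrCl = (140 − 88) × 72.7 / (72 × 2) × 0.85 = 3780.4 / 144.00 × 0.85 ≈ 22.3 mL/min
Patient B: CrCl = (140 − 88) × 59.9 / (72 × 3.53) = 3114.8 / 254.16 ≈ 12.3 mL/min
|22.3 − 12.3| = 10.0 mL/min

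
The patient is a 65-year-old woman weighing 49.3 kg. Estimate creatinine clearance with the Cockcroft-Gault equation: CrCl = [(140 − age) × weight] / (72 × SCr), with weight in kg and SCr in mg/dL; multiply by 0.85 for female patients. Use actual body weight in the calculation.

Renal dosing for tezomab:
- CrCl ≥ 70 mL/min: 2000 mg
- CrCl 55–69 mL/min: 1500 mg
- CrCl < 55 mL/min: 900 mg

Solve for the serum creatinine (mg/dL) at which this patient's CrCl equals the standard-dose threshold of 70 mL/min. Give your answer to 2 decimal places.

0.62 mg/dL

Standard dose requires CrCl ≥ 70 mL/min.
Set (140 − 65) × 49.3 × 0.85 / (72 × SCr) = 70
SCr = (140 − 65) × 49.3 × 0.85 / (72 × 70) = 0.624 mg/dL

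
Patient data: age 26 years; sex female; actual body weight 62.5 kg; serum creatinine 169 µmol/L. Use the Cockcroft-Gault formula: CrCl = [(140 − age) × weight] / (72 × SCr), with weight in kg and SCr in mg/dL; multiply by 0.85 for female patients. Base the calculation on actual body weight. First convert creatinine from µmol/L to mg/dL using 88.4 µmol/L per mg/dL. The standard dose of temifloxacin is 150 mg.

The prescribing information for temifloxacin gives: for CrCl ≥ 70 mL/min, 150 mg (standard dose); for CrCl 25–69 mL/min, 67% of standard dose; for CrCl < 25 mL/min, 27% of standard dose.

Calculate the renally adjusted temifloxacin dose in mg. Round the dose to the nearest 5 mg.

SCr = 169 / 88.4 = 1.912 mg/dL
CrCl = (140 − 26) × 62.5 / (72 × 1.912) × 0.85 = 7125.0 / 137.66 × 0.85 ≈ 44.0 mL/min
CrCl ≈ 44 mL/min → bracket 25–69 mL/min.
67% of 150 mg = 100.5 mg → 100 mg

100 mg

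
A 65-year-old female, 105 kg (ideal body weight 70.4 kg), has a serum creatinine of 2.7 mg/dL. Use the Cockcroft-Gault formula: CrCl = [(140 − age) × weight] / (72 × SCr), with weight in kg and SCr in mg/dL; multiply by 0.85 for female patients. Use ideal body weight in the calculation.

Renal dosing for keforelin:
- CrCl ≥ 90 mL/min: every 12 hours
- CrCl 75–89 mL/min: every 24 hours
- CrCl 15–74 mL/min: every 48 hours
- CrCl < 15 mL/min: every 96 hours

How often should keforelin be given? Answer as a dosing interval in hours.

CrCl = (140 − 65) × 70.4 / (72 × 2.7) × 0.85 = 5280.0 / 194.40 × 0.85 ≈ 23.1 mL/min
CrCl ≈ 23 mL/min → bracket 15–74 mL/min → every 48 hours.

every 48 hours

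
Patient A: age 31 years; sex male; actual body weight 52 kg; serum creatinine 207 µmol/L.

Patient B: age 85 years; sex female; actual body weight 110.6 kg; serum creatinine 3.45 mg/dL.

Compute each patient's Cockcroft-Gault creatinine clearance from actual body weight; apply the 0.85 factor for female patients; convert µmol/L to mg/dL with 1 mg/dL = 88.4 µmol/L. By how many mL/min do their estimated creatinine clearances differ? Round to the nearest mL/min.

Patient A: SCr = 207 / 88.4 = 2.342 mg/dL
Patient A: CrCl = (140 − 31) × 52 / (72 × 2.342) = 5668.0 / 168.62 ≈ 33.6 mL/min
Patient B: CrCl = (140 − 85) × 110.6 / (72 × 3.45) × 0.85 = 6083.0 / 248.40 × 0.85 ≈ 20.8 mL/min
|33.6 − 20.8| = 12.8 mL/min

13 mL/min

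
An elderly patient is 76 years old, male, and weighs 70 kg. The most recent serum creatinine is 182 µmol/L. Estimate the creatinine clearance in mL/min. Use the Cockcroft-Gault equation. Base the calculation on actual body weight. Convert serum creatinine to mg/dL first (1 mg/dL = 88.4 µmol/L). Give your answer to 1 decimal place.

SCr = 182 / 88.4 = 2.059 mg/dL
CrCl = (140 − 76) × 70 / (72 × 2.059) = 4480.0 / 148.25 ≈ 30.2 mL/min

30.2 mL/min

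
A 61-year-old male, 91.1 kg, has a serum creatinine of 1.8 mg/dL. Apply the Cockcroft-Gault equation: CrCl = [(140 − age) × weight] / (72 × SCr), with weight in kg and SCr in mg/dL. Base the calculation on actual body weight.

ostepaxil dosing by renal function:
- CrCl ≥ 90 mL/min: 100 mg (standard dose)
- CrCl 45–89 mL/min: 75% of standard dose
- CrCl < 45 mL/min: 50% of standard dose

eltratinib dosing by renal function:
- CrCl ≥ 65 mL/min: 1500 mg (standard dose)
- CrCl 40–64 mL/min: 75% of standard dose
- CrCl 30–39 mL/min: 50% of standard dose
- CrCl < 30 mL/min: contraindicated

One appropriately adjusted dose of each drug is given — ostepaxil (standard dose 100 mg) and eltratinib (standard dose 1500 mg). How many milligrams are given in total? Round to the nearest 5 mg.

1200 mg

CrCl = (140 − 61) × 91.1 / (72 × 1.8) = 7196.9 / 129.60 ≈ 55.5 mL/min
CrCl ≈ 56 mL/min.
ostepaxil: 45–89 mL/min → 75% of 100 mg = 75 mg.
eltratinib: 40–64 mL/min → 75% of 1500 mg = 1125 mg.
Total = 75 + 1125 = 1200 mg.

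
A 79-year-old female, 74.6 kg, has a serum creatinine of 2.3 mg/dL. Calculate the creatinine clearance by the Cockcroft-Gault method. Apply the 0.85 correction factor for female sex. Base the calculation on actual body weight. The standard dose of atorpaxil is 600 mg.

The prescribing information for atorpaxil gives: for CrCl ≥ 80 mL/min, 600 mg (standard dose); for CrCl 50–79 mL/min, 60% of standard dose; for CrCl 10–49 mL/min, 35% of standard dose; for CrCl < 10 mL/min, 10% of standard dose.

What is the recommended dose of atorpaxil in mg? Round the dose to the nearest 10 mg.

210 mg

CrCl = (140 − 79) × 74.6 / (72 × 2.3) × 0.85 = 4550.6 / 165.60 × 0.85 ≈ 23.4 mL/min
CrCl ≈ 23 mL/min → bracket 10–49 mL/min.
35% of 600 mg = 210 mg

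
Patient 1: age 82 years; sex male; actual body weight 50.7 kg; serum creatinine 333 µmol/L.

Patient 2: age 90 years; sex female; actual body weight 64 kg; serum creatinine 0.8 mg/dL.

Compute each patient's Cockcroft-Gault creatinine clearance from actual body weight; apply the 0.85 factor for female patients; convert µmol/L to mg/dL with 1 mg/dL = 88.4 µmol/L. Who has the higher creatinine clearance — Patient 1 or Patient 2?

Patient 2

Patient 1: SCr = 333 / 88.4 = 3.767 mg/dL
Patient 1: CrCl = (140 − 82) × 50.7 / (72 × 3.767) = 2940.6 / 271.22 ≈ 10.8 mL/min
Patient 2: CrCl = (140 − 90) × 64 / (72 × 0.8) × 0.85 = 3200.0 / 57.60 × 0.85 ≈ 47.2 mL/min
10.8 vs 47.2 mL/min → Patient 2 is higher.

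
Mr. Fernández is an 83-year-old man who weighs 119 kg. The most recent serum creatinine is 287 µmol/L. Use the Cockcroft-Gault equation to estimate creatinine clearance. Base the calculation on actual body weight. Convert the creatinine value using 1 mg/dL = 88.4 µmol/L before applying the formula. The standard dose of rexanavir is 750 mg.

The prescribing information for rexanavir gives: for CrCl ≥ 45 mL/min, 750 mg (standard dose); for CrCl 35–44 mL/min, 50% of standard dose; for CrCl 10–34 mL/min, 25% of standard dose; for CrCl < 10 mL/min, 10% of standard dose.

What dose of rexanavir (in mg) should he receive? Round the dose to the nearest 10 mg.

SCr = 287 / 88.4 = 3.247 mg/dL
CrCl = (140 − 83) × 119 / (72 × 3.247) = 6783.0 / 233.78 ≈ 29.0 mL/min
CrCl ≈ 29 mL/min → bracket 10–34 mL/min.
25% of 750 mg = 187.5 mg → 190 mg

190 mg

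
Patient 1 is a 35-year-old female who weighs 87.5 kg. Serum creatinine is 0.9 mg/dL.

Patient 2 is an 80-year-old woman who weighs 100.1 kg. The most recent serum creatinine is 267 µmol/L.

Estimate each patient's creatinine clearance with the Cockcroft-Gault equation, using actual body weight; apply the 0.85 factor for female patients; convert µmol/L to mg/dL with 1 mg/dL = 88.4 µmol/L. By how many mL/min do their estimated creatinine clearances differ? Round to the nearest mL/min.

97 mL/min

Patient 1: CrCl = (140 − 35) × 87.5 / (72 × 0.9) × 0.85 = 9187.5 / 64.80 × 0.85 ≈ 120.5 mL/min
Patient 2: SCr = 267 / 88.4 = 3.02 mg/dL
Patient 2: CrCl = (140 − 80) × 100.1 / (72 × 3.02) × 0.85 = 6006.0 / 217.44 × 0.85 ≈ 23.5 mL/min
|120.5 − 23.5| = 97.0 mL/min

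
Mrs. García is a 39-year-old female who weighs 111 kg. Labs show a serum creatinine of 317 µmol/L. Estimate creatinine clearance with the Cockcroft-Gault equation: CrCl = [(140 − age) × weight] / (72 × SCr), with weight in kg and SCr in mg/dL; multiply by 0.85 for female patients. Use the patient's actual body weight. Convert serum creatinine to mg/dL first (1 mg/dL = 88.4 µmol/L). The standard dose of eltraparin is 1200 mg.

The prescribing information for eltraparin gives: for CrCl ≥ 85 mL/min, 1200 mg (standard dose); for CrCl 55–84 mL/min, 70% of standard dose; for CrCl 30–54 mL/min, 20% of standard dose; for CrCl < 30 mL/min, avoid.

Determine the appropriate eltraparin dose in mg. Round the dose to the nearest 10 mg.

240 mg

SCr = 317 / 88.4 = 3.586 mg/dL
CrCl = (140 − 39) × 111 / (72 × 3.586) × 0.85 = 11211.0 / 258.19 × 0.85 ≈ 36.9 mL/min
CrCl ≈ 37 mL/min → bracket 30–54 mL/min.
20% of 1200 mg = 240 mg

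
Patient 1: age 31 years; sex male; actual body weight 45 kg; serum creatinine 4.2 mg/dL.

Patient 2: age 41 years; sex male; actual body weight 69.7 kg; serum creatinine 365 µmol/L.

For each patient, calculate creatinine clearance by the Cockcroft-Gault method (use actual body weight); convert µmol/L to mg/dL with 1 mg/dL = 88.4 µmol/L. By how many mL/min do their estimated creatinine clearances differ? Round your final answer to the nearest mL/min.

7 mL/min

Patient 1: CrCl = (140 − 31) × 45 / (72 × 4.2) = 4905.0 / 302.40 ≈ 16.2 mL/min
Patient 2: SCr = 365 / 88.4 = 4.129 mg/dL
Patient 2: CrCl = (140 − 41) × 69.7 / (72 × 4.129) = 6900.3 / 297.29 ≈ 23.2 mL/min
|16.2 − 23.2| = 7.0 mL/min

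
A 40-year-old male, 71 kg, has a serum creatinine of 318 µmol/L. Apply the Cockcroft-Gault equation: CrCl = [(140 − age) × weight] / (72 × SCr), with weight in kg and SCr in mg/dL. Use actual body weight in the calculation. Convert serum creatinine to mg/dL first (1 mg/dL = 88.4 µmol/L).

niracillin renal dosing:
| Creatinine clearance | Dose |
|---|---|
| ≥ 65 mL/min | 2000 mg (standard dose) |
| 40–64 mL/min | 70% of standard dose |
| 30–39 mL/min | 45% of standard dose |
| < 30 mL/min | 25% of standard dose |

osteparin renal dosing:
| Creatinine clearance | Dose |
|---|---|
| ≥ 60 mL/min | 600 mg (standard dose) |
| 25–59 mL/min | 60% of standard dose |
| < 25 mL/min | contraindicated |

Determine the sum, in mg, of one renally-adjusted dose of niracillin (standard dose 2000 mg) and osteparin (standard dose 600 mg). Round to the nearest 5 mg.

SCr = 318 / 88.4 = 3.597 mg/dL
CrCl = (140 − 40) × 71 / (72 × 3.597) = 7100.0 / 258.98 ≈ 27.4 mL/min
CrCl ≈ 27 mL/min.
niracillin: < 30 mL/min → 25% of 2000 mg = 500 mg.
osteparin: 25–59 mL/min → 60% of 600 mg = 360 mg.
Total = 500 + 360 = 860 mg.

860 mg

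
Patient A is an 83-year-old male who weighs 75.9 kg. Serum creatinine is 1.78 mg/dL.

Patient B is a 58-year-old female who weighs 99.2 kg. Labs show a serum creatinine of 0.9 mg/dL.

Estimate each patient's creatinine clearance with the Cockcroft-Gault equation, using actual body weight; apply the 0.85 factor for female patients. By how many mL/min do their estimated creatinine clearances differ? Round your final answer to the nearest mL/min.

73 mL/min

Patient A: CrCl = (140 − 83) × 75.9 / (72 × 1.78) = 4326.3 / 128.16 ≈ 33.8 mL/min
Patient B: CrCl = (140 − 58) × 99.2 / (72 × 0.9) × 0.85 = 8134.4 / 64.80 × 0.85 ≈ 106.7 mL/min
|33.8 − 106.7| = 72.9 mL/min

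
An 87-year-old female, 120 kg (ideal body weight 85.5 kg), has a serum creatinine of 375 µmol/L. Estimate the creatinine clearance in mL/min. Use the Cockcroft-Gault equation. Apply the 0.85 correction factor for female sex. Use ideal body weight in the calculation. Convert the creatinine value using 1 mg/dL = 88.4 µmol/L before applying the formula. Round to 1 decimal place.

SCr = 375 / 88.4 = 4.242 mg/dL
CrCl = (140 − 87) × 85.5 / (72 × 4.242) × 0.85 = 4531.5 / 305.42 × 0.85 ≈ 12.6 mL/min

12.6 mL/min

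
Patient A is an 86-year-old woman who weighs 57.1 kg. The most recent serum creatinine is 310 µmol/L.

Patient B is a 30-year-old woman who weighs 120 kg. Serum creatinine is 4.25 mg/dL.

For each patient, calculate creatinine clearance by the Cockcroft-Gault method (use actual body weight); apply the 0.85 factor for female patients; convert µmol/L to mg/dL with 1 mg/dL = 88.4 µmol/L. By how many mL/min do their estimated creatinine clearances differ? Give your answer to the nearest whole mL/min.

Patient A: SCr = 310 / 88.4 = 3.507 mg/dL
Patient A: CrCl = (140 − 86) × 57.1 / (72 × 3.507) × 0.85 = 3083.4 / 252.50 × 0.85 ≈ 10.4 mL/min
Patient B: CrCl = (140 − 30) × 120 / (72 × 4.25) × 0.85 = 13200.0 / 306.00 × 0.85 ≈ 36.7 mL/min
|10.4 − 36.7| = 26.3 mL/min

26 mL/min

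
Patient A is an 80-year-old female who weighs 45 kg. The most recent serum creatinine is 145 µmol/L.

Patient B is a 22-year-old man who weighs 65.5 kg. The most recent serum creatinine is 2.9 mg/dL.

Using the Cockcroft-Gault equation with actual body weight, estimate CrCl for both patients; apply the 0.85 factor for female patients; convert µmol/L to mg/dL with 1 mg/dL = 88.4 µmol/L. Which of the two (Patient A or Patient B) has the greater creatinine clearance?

Patient B

Patient A: SCr = 145 / 88.4 = 1.64 mg/dL
Patient A: CrCl = (140 − 80) × 45 / (72 × 1.64) × 0.85 = 2700.0 / 118.08 × 0.85 ≈ 19.4 mL/min
Patient B: CrCl = (140 − 22) × 65.5 / (72 × 2.9) = 7729.0 / 208.80 ≈ 37.0 mL/min
19.4 vs 37.0 mL/min → Patient B is higher.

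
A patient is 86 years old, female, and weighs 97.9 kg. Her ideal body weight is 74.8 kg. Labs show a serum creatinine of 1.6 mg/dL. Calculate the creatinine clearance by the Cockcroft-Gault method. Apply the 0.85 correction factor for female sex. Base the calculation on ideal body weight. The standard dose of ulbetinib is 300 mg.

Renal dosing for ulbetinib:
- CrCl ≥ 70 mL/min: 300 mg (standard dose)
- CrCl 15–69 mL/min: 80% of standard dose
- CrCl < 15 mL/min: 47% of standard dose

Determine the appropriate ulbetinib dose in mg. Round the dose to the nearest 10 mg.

CrCl = (140 − 86) × 74.8 / (72 × 1.6) × 0.85 = 4039.2 / 115.20 × 0.85 ≈ 29.8 mL/min
CrCl ≈ 30 mL/min → bracket 15–69 mL/min.
80% of 300 mg = 240 mg

240 mg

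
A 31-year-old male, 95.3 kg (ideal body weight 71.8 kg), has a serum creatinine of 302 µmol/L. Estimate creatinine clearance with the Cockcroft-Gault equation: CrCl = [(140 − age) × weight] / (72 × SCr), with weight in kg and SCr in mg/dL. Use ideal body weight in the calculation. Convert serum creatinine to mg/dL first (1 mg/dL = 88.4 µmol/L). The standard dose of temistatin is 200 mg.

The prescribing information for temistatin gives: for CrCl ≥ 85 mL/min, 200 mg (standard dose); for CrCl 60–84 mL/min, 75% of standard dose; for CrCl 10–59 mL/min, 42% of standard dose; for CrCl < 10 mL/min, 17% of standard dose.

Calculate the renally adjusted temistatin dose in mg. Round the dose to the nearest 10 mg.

SCr = 302 / 88.4 = 3.416 mg/dL
CrCl = (140 − 31) × 71.8 / (72 × 3.416) = 7826.2 / 245.95 ≈ 31.8 mL/min
CrCl ≈ 32 mL/min → bracket 10–59 mL/min.
42% of 200 mg = 84 mg → 80 mg

80 mg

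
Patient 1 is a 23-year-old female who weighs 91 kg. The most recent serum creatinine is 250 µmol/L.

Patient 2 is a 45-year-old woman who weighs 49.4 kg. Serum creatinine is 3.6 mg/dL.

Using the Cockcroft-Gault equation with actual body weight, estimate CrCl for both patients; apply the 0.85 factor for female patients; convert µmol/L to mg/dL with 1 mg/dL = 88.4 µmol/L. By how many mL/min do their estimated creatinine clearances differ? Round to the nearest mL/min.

Patient 1: SCr = 250 / 88.4 = 2.828 mg/dL
Patient 1: CrCl = (140 − 23) × 91 / (72 × 2.828) × 0.85 = 10647.0 / 203.62 × 0.85 ≈ 44.4 mL/min
Patient 2: CrCl = (140 − 45) × 49.4 / (72 × 3.6) × 0.85 = 4693.0 / 259.20 × 0.85 ≈ 15.4 mL/min
|44.4 − 15.4| = 29.0 mL/min

29 mL/min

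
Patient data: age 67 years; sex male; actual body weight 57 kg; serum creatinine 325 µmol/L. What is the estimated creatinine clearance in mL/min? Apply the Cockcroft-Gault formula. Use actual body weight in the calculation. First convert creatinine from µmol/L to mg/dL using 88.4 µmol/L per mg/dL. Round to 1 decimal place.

SCr = 325 / 88.4 = 3.676 mg/dL
CrCl = (140 − 67) × 57 / (72 × 3.676) = 4161.0 / 264.67 ≈ 15.7 mL/min

15.7 mL/min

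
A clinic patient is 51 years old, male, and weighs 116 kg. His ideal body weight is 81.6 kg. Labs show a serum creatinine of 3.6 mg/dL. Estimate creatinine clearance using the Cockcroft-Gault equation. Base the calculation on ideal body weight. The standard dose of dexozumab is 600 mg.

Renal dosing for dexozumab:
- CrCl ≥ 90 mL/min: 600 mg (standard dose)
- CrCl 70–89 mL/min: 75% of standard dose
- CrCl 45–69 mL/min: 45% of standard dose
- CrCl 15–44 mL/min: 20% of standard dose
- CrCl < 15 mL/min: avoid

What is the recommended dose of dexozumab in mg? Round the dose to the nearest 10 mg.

120 mg

CrCl = (140 − 51) × 81.6 / (72 × 3.6) = 7262.4 / 259.20 ≈ 28.0 mL/min
CrCl ≈ 28 mL/min → bracket 15–44 mL/min.
20% of 600 mg = 120 mg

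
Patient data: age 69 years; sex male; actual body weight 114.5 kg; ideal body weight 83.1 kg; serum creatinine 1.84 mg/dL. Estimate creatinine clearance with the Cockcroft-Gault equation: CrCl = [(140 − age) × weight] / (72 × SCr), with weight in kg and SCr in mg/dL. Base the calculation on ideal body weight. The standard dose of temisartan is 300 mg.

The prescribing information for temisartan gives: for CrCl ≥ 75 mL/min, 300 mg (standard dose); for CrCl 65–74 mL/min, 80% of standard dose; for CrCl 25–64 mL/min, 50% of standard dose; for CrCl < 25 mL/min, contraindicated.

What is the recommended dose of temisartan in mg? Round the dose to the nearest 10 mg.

CrCl = (140 − 69) × 83.1 / (72 × 1.84) = 5900.1 / 132.48 ≈ 44.5 mL/min
CrCl ≈ 45 mL/min → bracket 25–64 mL/min.
50% of 300 mg = 150 mg

150 mg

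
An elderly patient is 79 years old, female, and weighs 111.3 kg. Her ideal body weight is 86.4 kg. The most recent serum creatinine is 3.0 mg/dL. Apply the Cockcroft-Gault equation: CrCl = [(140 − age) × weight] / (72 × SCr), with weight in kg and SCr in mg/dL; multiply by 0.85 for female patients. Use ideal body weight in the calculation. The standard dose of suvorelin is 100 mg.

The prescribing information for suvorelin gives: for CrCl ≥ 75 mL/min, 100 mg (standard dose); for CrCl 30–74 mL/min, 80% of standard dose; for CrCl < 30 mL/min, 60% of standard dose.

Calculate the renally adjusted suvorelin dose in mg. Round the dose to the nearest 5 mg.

60 mg

CrCl = (140 − 79) × 86.4 / (72 × 3) × 0.85 = 5270.4 / 216.00 × 0.85 ≈ 20.7 mL/min
CrCl ≈ 21 mL/min → bracket < 30 mL/min.
60% of 100 mg = 60 mg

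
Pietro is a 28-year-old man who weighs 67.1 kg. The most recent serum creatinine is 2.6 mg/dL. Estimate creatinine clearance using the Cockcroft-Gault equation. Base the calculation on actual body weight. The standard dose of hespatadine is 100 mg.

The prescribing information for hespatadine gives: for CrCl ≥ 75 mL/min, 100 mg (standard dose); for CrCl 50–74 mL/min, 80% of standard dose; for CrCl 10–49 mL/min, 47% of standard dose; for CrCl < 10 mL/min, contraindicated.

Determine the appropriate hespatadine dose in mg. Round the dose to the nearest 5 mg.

CrCl = (140 − 28) × 67.1 / (72 × 2.6) = 7515.2 / 187.20 ≈ 40.1 mL/min
CrCl ≈ 40 mL/min → bracket 10–49 mL/min.
47% of 100 mg = 47 mg → 45 mg

45 mg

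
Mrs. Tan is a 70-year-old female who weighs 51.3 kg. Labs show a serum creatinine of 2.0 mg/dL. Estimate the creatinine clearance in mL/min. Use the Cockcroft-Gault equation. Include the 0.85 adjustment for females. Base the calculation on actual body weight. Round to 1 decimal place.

21.2 mL/min

CrCl = (140 − 70) × 51.3 / (72 × 2) × 0.85 = 3591.0 / 144.00 × 0.85 ≈ 21.2 mL/min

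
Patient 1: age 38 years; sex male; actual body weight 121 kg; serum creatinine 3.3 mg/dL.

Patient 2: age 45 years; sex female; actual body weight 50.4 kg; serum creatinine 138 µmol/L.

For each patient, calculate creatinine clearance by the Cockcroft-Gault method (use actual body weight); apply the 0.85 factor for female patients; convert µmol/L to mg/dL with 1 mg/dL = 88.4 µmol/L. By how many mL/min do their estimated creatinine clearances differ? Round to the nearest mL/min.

Patient 1: CrCl = (140 − 38) × 121 / (72 × 3.3) = 12342.0 / 237.60 ≈ 51.9 mL/min
Patient 2: SCr = 138 / 88.4 = 1.561 mg/dL
Patient 2: CrCl = (140 − 45) × 50.4 / (72 × 1.561) × 0.85 = 4788.0 / 112.39 × 0.85 ≈ 36.2 mL/min
|51.9 − 36.2| = 15.7 mL/min

16 mL/min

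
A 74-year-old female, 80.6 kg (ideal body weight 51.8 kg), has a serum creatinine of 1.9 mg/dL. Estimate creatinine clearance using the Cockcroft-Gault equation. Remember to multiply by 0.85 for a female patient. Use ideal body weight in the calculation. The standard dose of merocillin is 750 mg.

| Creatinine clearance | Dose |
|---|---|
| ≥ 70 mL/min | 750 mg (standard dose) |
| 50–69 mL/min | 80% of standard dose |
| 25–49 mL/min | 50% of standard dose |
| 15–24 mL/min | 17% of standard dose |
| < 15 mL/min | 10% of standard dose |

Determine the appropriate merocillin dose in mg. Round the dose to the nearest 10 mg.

130 mg

CrCl = (140 − 74) × 51.8 / (72 × 1.9) × 0.85 = 3418.8 / 136.80 × 0.85 ≈ 21.2 mL/min
CrCl ≈ 21 mL/min → bracket 15–24 mL/min.
17% of 750 mg = 127.5 mg → 130 mg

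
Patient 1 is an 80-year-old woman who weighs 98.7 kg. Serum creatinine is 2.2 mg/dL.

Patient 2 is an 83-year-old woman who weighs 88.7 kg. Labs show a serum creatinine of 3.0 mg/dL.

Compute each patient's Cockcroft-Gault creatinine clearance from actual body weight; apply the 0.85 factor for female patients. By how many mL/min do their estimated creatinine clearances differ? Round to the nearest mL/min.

Patient 1: CrCl = (140 − 80) × 98.7 / (72 × 2.2) × 0.85 = 5922.0 / 158.40 × 0.85 ≈ 31.8 mL/min
Patient 2: CrCl = (140 − 83) × 88.7 / (72 × 3) × 0.85 = 5055.9 / 216.00 × 0.85 ≈ 19.9 mL/min
|31.8 − 19.9| = 11.9 mL/min

12 mL/min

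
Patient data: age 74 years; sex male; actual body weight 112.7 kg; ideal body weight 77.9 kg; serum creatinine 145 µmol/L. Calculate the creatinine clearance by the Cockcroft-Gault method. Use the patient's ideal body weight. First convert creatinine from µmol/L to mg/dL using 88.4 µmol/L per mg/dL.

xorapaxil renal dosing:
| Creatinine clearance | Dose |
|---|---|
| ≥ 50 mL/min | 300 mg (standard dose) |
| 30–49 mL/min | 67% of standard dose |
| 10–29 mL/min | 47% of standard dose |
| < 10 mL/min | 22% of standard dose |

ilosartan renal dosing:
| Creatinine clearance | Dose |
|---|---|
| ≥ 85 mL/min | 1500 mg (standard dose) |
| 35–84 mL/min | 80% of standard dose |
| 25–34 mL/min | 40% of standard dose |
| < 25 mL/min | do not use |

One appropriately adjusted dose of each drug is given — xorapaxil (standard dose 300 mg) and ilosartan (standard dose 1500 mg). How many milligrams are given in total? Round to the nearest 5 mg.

SCr = 145 / 88.4 = 1.64 mg/dL
CrCl = (140 − 74) × 77.9 / (72 × 1.64) = 5141.4 / 118.08 ≈ 43.5 mL/min
CrCl ≈ 44 mL/min.
xorapaxil: 30–49 mL/min → 67% of 300 mg = 201 mg.
ilosartan: 35–84 mL/min → 80% of 1500 mg = 1200 mg.
Total = 201 + 1200 = 1401 mg.

1400 mg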